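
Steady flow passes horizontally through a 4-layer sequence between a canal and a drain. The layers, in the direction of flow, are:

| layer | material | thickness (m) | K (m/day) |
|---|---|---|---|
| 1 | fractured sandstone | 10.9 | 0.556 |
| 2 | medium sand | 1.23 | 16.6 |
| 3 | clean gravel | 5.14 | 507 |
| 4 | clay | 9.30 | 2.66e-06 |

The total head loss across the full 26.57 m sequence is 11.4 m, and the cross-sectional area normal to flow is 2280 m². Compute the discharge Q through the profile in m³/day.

0.00743

Flow is perpendicular to layering, so the layers act in series and the equivalent K is the thickness-weighted harmonic mean.
Total thickness L = 10.9 + 1.23 + 5.14 + 9.30 = 26.57 m.
Σ(b_i/K_i) = 10.9/0.556 + 1.23/16.6 + 5.14/507 + 9.30/2.66e-06 = 3.496e+06 d.
K_eq = L / Σ(b_i/K_i) = 26.57 / 3.496e+06 = 7.600e-06 m/day.
Q = K_eq · A · (Δh/L) = 7.600e-06 × 2280 × (11.4/26.57) = 0.007434 m³/day.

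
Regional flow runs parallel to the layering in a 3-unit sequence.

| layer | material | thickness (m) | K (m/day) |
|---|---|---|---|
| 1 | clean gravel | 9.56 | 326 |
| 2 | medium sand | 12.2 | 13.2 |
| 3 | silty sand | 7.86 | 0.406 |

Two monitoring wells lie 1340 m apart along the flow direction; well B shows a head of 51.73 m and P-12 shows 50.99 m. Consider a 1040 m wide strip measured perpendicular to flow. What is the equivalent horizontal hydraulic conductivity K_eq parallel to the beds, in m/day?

Flow is parallel to layering, so each bed carries its own Darcy discharge and the transmissivities add.
Σ(K_i·b_i) = 326×9.56 + 13.2×12.2 + 0.406×7.86 = 3281 m²/day.
Total thickness b = 29.62 m, so K_eq = Σ(K_i·b_i)/b = 110.8 m/day.

111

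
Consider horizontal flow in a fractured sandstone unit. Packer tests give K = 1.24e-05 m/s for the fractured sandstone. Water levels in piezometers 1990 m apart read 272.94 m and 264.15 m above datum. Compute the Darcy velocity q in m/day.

Convert K: 1.24e-05 m/s × 86400 = 1.071 m/day.
Hydraulic gradient i = (272.94 − 264.15) / 1990 = 8.79 / 1990 = 0.004417.
Specific discharge q = K · i = 1.071 × 0.004417 = 0.004732 m/day.

0.00473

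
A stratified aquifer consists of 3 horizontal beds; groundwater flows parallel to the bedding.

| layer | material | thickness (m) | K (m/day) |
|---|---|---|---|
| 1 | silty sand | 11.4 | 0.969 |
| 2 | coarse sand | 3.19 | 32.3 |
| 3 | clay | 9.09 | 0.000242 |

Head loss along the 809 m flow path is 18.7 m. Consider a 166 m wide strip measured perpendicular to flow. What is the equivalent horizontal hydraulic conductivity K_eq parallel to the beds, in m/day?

4.82

Flow is parallel to layering, so each bed carries its own Darcy discharge and the transmissivities add.
Σ(K_i·b_i) = 0.969×11.4 + 32.3×3.19 + 0.000242×9.09 = 114.1 m²/day.
Total thickness b = 23.68 m, so K_eq = Σ(K_i·b_i)/b = 4.818 m/day.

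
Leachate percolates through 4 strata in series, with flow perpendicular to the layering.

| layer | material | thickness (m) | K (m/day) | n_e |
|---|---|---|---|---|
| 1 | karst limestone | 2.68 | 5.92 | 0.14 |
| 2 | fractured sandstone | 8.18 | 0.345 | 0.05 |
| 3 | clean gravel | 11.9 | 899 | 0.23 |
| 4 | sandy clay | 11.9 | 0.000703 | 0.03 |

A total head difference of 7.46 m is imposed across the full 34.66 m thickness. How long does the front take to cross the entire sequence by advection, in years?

24.1

With flow normal to the layers, continuity requires the same specific discharge q through every layer.
Σ(b_i/K_i) = 2.68/5.92 + 8.18/0.345 + 11.9/899 + 11.9/0.000703 = 16952 d.
q = Δh / Σ(b_i/K_i) = 7.46 / 16952 = 0.0004401 m/day.
In each layer the seepage velocity is v_i = q/n_i, so the layer transit time is t_i = b_i·n_i / q:
  layer 1 (karst limestone): t_1 = 2.68 × 0.14 / 0.0004401 = 852.6 d
  layer 2 (fractured sandstone): t_2 = 8.18 × 0.05 / 0.0004401 = 929.4 d
  layer 3 (clean gravel): t_3 = 11.9 × 0.23 / 0.0004401 = 6219 d
  layer 4 (sandy clay): t_4 = 11.9 × 0.03 / 0.0004401 = 811.2 d
Total t = Σ t_i = 8813 days = 24.13 years.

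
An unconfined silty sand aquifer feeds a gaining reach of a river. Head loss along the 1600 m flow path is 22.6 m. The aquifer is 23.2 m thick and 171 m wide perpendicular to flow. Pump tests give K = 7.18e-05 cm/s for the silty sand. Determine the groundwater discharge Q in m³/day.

3.48

Convert K: 7.18e-05 cm/s × 864 = 0.06204 m/day.
Cross-sectional area A = 171 × 23.2 = 3967 m².
Hydraulic gradient i = Δh / L = 22.6 / 1600 = 0.01413.
Darcy's law: Q = K · A · i = 0.06204 × 3967 × 0.01413 = 3.476 m³/day.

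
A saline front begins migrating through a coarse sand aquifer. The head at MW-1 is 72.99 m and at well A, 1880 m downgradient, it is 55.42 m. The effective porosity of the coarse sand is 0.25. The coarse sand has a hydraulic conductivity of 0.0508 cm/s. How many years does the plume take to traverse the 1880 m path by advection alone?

Convert K: 0.0508 cm/s × 864 = 43.89 m/day.
Hydraulic gradient i = (72.99 − 55.42) / 1880 = 17.57 / 1880 = 0.009346.
Darcy flux q = K · i = 43.89 × 0.009346 = 0.4102 m/day.
Seepage velocity v = q / n_e = 0.4102 / 0.25 = 1.641 m/day.
Travel time t = L / v = 1880 / 1.641 = 1146 days = 3.137 years.

3.14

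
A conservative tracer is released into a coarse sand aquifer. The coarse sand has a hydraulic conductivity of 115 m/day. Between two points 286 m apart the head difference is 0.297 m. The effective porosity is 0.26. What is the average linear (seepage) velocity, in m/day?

Hydraulic gradient i = Δh / L = 0.297 / 286 = 0.001038.
Darcy flux q = K · i = 115.0 × 0.001038 = 0.1194 m/day.
Seepage velocity v = q / n_e = 0.1194 / 0.26 = 0.4593 m/day.

0.459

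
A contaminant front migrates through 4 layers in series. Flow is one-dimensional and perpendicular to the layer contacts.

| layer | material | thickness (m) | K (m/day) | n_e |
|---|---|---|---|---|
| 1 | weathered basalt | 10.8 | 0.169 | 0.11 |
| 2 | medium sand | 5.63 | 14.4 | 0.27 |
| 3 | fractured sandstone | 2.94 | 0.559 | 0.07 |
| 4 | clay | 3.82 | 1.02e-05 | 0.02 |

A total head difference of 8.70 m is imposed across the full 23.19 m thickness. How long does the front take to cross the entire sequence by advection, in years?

352

With flow normal to the layers, continuity requires the same specific discharge q through every layer.
Σ(b_i/K_i) = 10.8/0.169 + 5.63/14.4 + 2.94/0.559 + 3.82/1.02e-05 = 3.746e+05 d.
q = Δh / Σ(b_i/K_i) = 8.70 / 3.746e+05 = 2.323e-05 m/day.
In each layer the seepage velocity is v_i = q/n_i, so the layer transit time is t_i = b_i·n_i / q:
  layer 1 (weathered basalt): t_1 = 10.8 × 0.11 / 2.323e-05 = 51149 d
  layer 2 (medium sand): t_2 = 5.63 × 0.27 / 2.323e-05 = 65448 d
  layer 3 (fractured sandstone): t_3 = 2.94 × 0.07 / 2.323e-05 = 8861 d
  layer 4 (clay): t_4 = 3.82 × 0.02 / 2.323e-05 = 3289 d
Total t = Σ t_i = 1.287e+05 days = 352.5 years.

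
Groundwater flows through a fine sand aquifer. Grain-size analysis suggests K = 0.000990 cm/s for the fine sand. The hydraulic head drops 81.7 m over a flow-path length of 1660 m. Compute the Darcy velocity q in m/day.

0.0421

Convert K: 0.000990 cm/s × 864 = 0.8554 m/day.
Hydraulic gradient i = Δh / L = 81.7 / 1660 = 0.04922.
Specific discharge q = K · i = 0.8554 × 0.04922 = 0.04210 m/day.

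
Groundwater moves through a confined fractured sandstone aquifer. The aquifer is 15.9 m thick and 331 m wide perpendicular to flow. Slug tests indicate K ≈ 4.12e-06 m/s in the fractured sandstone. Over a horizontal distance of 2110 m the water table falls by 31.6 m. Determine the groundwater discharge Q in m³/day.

Convert K: 4.12e-06 m/s × 86400 = 0.3560 m/day.
Cross-sectional area A = 331 × 15.9 = 5263 m².
Hydraulic gradient i = Δh / L = 31.6 / 2110 = 0.01498.
Darcy's law: Q = K · A · i = 0.3560 × 5263 × 0.01498 = 28.06 m³/day.

28.1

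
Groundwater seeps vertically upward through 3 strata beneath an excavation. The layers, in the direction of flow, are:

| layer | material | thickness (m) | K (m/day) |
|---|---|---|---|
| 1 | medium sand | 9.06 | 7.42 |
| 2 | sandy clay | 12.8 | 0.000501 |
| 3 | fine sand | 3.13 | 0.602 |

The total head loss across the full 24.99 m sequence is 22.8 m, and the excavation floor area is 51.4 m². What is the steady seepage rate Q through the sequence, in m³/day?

Flow is perpendicular to layering, so the layers act in series and the equivalent K is the thickness-weighted harmonic mean.
Total thickness L = 9.06 + 12.8 + 3.13 = 24.99 m.
Σ(b_i/K_i) = 9.06/7.42 + 12.8/0.000501 + 3.13/0.602 = 25555 d.
K_eq = L / Σ(b_i/K_i) = 24.99 / 25555 = 0.0009779 m/day.
Q = K_eq · A · (Δh/L) = 0.0009779 × 51.4 × (22.8/24.99) = 0.04586 m³/day.

0.0459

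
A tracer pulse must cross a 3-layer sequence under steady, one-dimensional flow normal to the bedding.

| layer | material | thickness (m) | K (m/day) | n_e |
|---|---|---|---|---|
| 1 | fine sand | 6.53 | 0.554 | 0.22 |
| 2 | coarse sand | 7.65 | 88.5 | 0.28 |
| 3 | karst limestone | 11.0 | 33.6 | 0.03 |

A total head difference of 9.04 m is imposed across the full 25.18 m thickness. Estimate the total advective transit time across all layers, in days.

5.28

With flow normal to the layers, continuity requires the same specific discharge q through every layer.
Σ(b_i/K_i) = 6.53/0.554 + 7.65/88.5 + 11.0/33.6 = 12.20 d.
q = Δh / Σ(b_i/K_i) = 9.04 / 12.20 = 0.7409 m/day.
In each layer the seepage velocity is v_i = q/n_i, so the layer transit time is t_i = b_i·n_i / q:
  layer 1 (fine sand): t_1 = 6.53 × 0.22 / 0.7409 = 1.939 d
  layer 2 (coarse sand): t_2 = 7.65 × 0.28 / 0.7409 = 2.891 d
  layer 3 (karst limestone): t_3 = 11.0 × 0.03 / 0.7409 = 0.4454 d
Total t = Σ t_i = 5.275 days.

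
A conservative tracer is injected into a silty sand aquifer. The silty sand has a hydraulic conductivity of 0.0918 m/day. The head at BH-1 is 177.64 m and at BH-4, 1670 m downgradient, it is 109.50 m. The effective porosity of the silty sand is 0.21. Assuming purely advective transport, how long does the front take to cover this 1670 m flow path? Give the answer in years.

Hydraulic gradient i = (177.64 − 109.50) / 1670 = 68.14 / 1670 = 0.04080.
Darcy flux q = K · i = 0.09180 × 0.04080 = 0.003746 m/day.
Seepage velocity v = q / n_e = 0.003746 / 0.21 = 0.01784 m/day.
Travel time t = L / v = 1670 / 0.01784 = 93628 days = 256.3 years.

256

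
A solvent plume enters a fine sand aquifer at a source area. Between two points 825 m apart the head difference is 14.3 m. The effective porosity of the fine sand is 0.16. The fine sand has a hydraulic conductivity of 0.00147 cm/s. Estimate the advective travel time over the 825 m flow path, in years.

Convert K: 0.00147 cm/s × 864 = 1.270 m/day.
Hydraulic gradient i = Δh / L = 14.3 / 825 = 0.01733.
Darcy flux q = K · i = 1.270 × 0.01733 = 0.02201 m/day.
Seepage velocity v = q / n_e = 0.02201 / 0.16 = 0.1376 m/day.
Travel time t = L / v = 825 / 0.1376 = 5996 days = 16.42 years.

16.4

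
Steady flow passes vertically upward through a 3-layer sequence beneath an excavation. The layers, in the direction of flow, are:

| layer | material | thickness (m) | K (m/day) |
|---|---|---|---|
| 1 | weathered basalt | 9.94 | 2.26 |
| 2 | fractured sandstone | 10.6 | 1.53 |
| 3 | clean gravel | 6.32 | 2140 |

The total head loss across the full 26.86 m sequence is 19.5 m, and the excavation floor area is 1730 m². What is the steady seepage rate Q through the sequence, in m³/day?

2980

Flow is perpendicular to layering, so the layers act in series and the equivalent K is the thickness-weighted harmonic mean.
Total thickness L = 9.94 + 10.6 + 6.32 = 26.86 m.
Σ(b_i/K_i) = 9.94/2.26 + 10.6/1.53 + 6.32/2140 = 11.33 d.
K_eq = L / Σ(b_i/K_i) = 26.86 / 11.33 = 2.371 m/day.
Q = K_eq · A · (Δh/L) = 2.371 × 1730 × (19.5/26.86) = 2978 m³/day.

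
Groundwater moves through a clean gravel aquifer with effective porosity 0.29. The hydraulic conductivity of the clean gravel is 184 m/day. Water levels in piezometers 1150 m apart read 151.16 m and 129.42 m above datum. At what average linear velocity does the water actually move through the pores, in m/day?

Hydraulic gradient i = (151.16 − 129.42) / 1150 = 21.74 / 1150 = 0.01890.
Darcy flux q = K · i = 184.0 × 0.01890 = 3.478 m/day.
Seepage velocity v = q / n_e = 3.478 / 0.29 = 11.99 m/day.

12.0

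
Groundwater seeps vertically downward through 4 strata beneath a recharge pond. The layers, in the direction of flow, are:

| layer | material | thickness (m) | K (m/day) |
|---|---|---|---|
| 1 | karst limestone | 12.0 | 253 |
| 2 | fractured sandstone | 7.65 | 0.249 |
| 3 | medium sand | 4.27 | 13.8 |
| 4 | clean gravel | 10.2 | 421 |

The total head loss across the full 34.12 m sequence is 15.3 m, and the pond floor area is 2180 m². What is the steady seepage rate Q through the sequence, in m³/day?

Flow is perpendicular to layering, so the layers act in series and the equivalent K is the thickness-weighted harmonic mean.
Total thickness L = 12.0 + 7.65 + 4.27 + 10.2 = 34.12 m.
Σ(b_i/K_i) = 12.0/253 + 7.65/0.249 + 4.27/13.8 + 10.2/421 = 31.10 d.
K_eq = L / Σ(b_i/K_i) = 34.12 / 31.10 = 1.097 m/day.
Q = K_eq · A · (Δh/L) = 1.097 × 2180 × (15.3/34.12) = 1072 m³/day.

1070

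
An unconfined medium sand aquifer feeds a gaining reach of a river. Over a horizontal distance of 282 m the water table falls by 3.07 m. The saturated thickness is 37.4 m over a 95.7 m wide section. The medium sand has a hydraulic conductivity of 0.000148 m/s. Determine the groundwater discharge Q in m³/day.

498

Convert K: 0.000148 m/s × 86400 = 12.79 m/day.
Cross-sectional area A = 95.7 × 37.4 = 3579 m².
Hydraulic gradient i = Δh / L = 3.07 / 282 = 0.01089.
Darcy's law: Q = K · A · i = 12.79 × 3579 × 0.01089 = 498.3 m³/day.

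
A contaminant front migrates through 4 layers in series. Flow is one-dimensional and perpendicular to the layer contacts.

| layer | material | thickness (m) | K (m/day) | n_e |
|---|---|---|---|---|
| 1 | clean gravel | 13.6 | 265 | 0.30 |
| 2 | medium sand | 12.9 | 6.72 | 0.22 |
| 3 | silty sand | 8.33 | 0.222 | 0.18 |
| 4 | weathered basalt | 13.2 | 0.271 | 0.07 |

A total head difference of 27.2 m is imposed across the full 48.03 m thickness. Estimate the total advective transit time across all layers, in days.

30.3

With flow normal to the layers, continuity requires the same specific discharge q through every layer.
Σ(b_i/K_i) = 13.6/265 + 12.9/6.72 + 8.33/0.222 + 13.2/0.271 = 88.20 d.
q = Δh / Σ(b_i/K_i) = 27.2 / 88.20 = 0.3084 m/day.
In each layer the seepage velocity is v_i = q/n_i, so the layer transit time is t_i = b_i·n_i / q:
  layer 1 (clean gravel): t_1 = 13.6 × 0.30 / 0.3084 = 13.23 d
  layer 2 (medium sand): t_2 = 12.9 × 0.22 / 0.3084 = 9.203 d
  layer 3 (silty sand): t_3 = 8.33 × 0.18 / 0.3084 = 4.862 d
  layer 4 (weathered basalt): t_4 = 13.2 × 0.07 / 0.3084 = 2.996 d
Total t = Σ t_i = 30.29 days.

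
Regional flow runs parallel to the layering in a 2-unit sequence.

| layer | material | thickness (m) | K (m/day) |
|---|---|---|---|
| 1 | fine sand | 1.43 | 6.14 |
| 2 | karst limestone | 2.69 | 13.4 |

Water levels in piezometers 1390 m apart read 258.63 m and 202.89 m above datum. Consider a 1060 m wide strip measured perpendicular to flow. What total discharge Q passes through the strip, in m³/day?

Flow is parallel to layering, so each bed carries its own Darcy discharge and the transmissivities add.
Σ(K_i·b_i) = 6.14×1.43 + 13.4×2.69 = 44.83 m²/day.
Hydraulic gradient i = (258.63 − 202.89) / 1390 = 55.74 / 1390 = 0.04010.
Q = Σ(K_i·b_i) · W · i = 44.83 × 1060 × 0.04010 = 1905 m³/day.

1910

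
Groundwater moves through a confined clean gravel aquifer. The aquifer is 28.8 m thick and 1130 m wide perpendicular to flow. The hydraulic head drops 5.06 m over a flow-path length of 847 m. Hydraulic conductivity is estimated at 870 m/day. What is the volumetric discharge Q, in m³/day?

Cross-sectional area A = 1130 × 28.8 = 32544 m².
Hydraulic gradient i = Δh / L = 5.06 / 847 = 0.005974.
Darcy's law: Q = K · A · i = 870.0 × 32544 × 0.005974 = 1.691e+05 m³/day.

169000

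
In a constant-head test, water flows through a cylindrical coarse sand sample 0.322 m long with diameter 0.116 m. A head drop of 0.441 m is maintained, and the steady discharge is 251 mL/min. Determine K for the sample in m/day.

25.0

Cross-sectional area A = π·(d/2)² = π × (0.116/2)² = 0.01057 m².
Convert discharge: 251 mL/min = 4.183e-06 m³/s.
Darcy's law rearranged: K = Q·L / (A·Δh) = 4.183e-06 × 0.322 / (0.01057 × 0.441) = 0.0002890 m/s = 24.97 m/day.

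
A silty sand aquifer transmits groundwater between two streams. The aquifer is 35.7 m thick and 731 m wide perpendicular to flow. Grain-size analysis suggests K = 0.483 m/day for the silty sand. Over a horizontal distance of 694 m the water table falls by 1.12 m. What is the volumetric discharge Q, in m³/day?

20.3

Cross-sectional area A = 731 × 35.7 = 26097 m².
Hydraulic gradient i = Δh / L = 1.12 / 694 = 0.001614.
Darcy's law: Q = K · A · i = 0.4830 × 26097 × 0.001614 = 20.34 m³/day.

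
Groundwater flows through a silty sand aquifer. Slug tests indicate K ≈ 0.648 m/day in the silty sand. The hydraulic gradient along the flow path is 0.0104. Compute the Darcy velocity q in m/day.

Hydraulic gradient i = 0.0104.
Specific discharge q = K · i = 0.6480 × 0.01040 = 0.006739 m/day.

0.00674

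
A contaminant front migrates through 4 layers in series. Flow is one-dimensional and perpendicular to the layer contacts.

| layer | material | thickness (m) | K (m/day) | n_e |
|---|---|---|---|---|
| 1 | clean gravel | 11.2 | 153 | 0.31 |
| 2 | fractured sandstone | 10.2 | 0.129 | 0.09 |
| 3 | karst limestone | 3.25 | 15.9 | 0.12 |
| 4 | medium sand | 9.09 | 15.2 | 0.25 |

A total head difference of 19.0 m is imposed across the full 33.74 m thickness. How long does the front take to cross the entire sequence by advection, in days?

29.7

With flow normal to the layers, continuity requires the same specific discharge q through every layer.
Σ(b_i/K_i) = 11.2/153 + 10.2/0.129 + 3.25/15.9 + 9.09/15.2 = 79.95 d.
q = Δh / Σ(b_i/K_i) = 19.0 / 79.95 = 0.2377 m/day.
In each layer the seepage velocity is v_i = q/n_i, so the layer transit time is t_i = b_i·n_i / q:
  layer 1 (clean gravel): t_1 = 11.2 × 0.31 / 0.2377 = 14.61 d
  layer 2 (fractured sandstone): t_2 = 10.2 × 0.09 / 0.2377 = 3.863 d
  layer 3 (karst limestone): t_3 = 3.25 × 0.12 / 0.2377 = 1.641 d
  layer 4 (medium sand): t_4 = 9.09 × 0.25 / 0.2377 = 9.562 d
Total t = Σ t_i = 29.67 days.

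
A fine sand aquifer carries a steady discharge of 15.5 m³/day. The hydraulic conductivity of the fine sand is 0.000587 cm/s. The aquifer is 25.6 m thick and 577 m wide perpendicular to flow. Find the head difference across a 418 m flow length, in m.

Convert K: 0.000587 cm/s × 864 = 0.5072 m/day.
Cross-sectional area A = 577 × 25.6 = 14771 m².
From Q = K·A·i, i = Q / (K·A) = 15.5 / (0.5072 × 14771) = 0.002069.
Head loss Δh = i · L = 0.002069 × 418 = 0.8648 m.

0.865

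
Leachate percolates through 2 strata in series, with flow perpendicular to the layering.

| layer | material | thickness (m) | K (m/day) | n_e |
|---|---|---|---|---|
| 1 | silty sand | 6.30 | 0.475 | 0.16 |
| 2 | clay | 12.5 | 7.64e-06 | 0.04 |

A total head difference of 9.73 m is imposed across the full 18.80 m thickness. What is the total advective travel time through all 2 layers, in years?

With flow normal to the layers, continuity requires the same specific discharge q through every layer.
Σ(b_i/K_i) = 6.30/0.475 + 12.5/7.64e-06 = 1.636e+06 d.
q = Δh / Σ(b_i/K_i) = 9.73 / 1.636e+06 = 5.947e-06 m/day.
In each layer the seepage velocity is v_i = q/n_i, so the layer transit time is t_i = b_i·n_i / q:
  layer 1 (silty sand): t_1 = 6.30 × 0.16 / 5.947e-06 = 1.695e+05 d
  layer 2 (clay): t_2 = 12.5 × 0.04 / 5.947e-06 = 84077 d
Total t = Σ t_i = 2.536e+05 days = 694.3 years.

694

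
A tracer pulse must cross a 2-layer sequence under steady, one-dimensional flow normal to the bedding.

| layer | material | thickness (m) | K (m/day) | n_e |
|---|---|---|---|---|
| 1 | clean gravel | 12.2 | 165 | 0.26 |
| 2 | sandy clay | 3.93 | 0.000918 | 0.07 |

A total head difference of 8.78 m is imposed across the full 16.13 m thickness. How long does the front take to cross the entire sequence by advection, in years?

4.60

With flow normal to the layers, continuity requires the same specific discharge q through every layer.
Σ(b_i/K_i) = 12.2/165 + 3.93/0.000918 = 4281 d.
q = Δh / Σ(b_i/K_i) = 8.78 / 4281 = 0.002051 m/day.
In each layer the seepage velocity is v_i = q/n_i, so the layer transit time is t_i = b_i·n_i / q:
  layer 1 (clean gravel): t_1 = 12.2 × 0.26 / 0.002051 = 1547 d
  layer 2 (sandy clay): t_2 = 3.93 × 0.07 / 0.002051 = 134.1 d
Total t = Σ t_i = 1681 days = 4.602 years.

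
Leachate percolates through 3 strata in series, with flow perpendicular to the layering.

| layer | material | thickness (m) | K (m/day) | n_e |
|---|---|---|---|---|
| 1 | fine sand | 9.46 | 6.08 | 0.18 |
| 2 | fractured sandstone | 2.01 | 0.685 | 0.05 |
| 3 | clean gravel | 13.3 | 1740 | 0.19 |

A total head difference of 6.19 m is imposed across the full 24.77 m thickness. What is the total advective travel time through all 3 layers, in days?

3.15

With flow normal to the layers, continuity requires the same specific discharge q through every layer.
Σ(b_i/K_i) = 9.46/6.08 + 2.01/0.685 + 13.3/1740 = 4.498 d.
q = Δh / Σ(b_i/K_i) = 6.19 / 4.498 = 1.376 m/day.
In each layer the seepage velocity is v_i = q/n_i, so the layer transit time is t_i = b_i·n_i / q:
  layer 1 (fine sand): t_1 = 9.46 × 0.18 / 1.376 = 1.237 d
  layer 2 (fractured sandstone): t_2 = 2.01 × 0.05 / 1.376 = 0.07303 d
  layer 3 (clean gravel): t_3 = 13.3 × 0.19 / 1.376 = 1.836 d
Total t = Σ t_i = 3.147 days.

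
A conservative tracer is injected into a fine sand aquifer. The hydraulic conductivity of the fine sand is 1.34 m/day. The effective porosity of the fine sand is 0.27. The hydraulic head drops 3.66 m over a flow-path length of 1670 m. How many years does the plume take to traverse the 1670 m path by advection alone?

420

Hydraulic gradient i = Δh / L = 3.66 / 1670 = 0.002192.
Darcy flux q = K · i = 1.340 × 0.002192 = 0.002937 m/day.
Seepage velocity v = q / n_e = 0.002937 / 0.27 = 0.01088 m/day.
Travel time t = L / v = 1670 / 0.01088 = 1.535e+05 days = 420.4 years.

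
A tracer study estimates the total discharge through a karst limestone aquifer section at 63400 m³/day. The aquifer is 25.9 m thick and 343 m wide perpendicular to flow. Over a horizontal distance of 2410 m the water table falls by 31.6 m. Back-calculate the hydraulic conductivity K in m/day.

Cross-sectional area A = 343 × 25.9 = 8884 m².
Hydraulic gradient i = Δh / L = 31.6 / 2410 = 0.01311.
From Q = K·A·i, K = Q / (A·i) = 63400 / (8884 × 0.01311) = 544.3 m/day.

544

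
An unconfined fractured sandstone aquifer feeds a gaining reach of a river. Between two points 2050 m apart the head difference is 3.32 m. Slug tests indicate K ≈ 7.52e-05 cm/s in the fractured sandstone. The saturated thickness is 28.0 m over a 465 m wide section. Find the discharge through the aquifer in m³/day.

1.37

Convert K: 7.52e-05 cm/s × 864 = 0.06497 m/day.
Cross-sectional area A = 465 × 28.0 = 13020 m².
Hydraulic gradient i = Δh / L = 3.32 / 2050 = 0.001620.
Darcy's law: Q = K · A · i = 0.06497 × 13020 × 0.001620 = 1.370 m³/day.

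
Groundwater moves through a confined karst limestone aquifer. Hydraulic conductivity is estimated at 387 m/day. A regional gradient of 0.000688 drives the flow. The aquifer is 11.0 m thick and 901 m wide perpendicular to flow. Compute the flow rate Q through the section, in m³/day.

2640

Cross-sectional area A = 901 × 11.0 = 9911 m².
Hydraulic gradient i = 0.000688.
Darcy's law: Q = K · A · i = 387.0 × 9911 × 0.0006880 = 2639 m³/day.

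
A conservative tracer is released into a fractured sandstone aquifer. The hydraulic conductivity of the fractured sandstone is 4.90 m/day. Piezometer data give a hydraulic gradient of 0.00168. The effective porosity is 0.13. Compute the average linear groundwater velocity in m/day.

Hydraulic gradient i = 0.00168.
Darcy flux q = K · i = 4.900 × 0.001680 = 0.008232 m/day.
Seepage velocity v = q / n_e = 0.008232 / 0.13 = 0.06332 m/day.

0.0633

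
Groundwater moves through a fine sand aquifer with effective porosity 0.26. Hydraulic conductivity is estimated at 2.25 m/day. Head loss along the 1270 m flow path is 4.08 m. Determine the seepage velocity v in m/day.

0.0278

Hydraulic gradient i = Δh / L = 4.08 / 1270 = 0.003213.
Darcy flux q = K · i = 2.250 × 0.003213 = 0.007228 m/day.
Seepage velocity v = q / n_e = 0.007228 / 0.26 = 0.02780 m/day.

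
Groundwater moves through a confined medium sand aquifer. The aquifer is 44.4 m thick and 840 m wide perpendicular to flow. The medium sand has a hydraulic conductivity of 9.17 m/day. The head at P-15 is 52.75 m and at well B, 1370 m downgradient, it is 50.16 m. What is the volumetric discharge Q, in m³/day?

Cross-sectional area A = 840 × 44.4 = 37296 m².
Hydraulic gradient i = (52.75 − 50.16) / 1370 = 2.59 / 1370 = 0.001891.
Darcy's law: Q = K · A · i = 9.170 × 37296 × 0.001891 = 646.6 m³/day.

647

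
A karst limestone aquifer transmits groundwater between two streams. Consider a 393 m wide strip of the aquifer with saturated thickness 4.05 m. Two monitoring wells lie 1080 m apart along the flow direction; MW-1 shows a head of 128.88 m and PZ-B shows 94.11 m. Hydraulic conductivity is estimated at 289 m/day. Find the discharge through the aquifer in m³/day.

14800

Cross-sectional area A = 393 × 4.05 = 1592 m².
Hydraulic gradient i = (128.88 − 94.11) / 1080 = 34.77 / 1080 = 0.03219.
Darcy's law: Q = K · A · i = 289.0 × 1592 × 0.03219 = 14809 m³/day.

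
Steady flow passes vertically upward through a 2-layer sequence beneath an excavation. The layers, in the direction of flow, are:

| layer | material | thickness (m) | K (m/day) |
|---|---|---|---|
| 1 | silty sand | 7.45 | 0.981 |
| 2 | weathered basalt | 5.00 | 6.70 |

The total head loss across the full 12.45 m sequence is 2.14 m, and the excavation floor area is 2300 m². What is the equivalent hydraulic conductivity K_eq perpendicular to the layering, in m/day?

1.49

Flow is perpendicular to layering, so the layers act in series and the equivalent K is the thickness-weighted harmonic mean.
Total thickness L = 7.45 + 5.00 = 12.45 m.
Σ(b_i/K_i) = 7.45/0.981 + 5.00/6.70 = 8.341 d.
K_eq = L / Σ(b_i/K_i) = 12.45 / 8.341 = 1.493 m/day.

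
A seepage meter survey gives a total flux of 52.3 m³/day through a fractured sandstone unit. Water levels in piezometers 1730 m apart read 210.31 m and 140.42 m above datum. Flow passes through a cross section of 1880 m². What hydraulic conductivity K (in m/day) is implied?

Hydraulic gradient i = (210.31 − 140.42) / 1730 = 69.89 / 1730 = 0.04040.
From Q = K·A·i, K = Q / (A·i) = 52.3 / (1880 × 0.04040) = 0.6886 m/day.

0.689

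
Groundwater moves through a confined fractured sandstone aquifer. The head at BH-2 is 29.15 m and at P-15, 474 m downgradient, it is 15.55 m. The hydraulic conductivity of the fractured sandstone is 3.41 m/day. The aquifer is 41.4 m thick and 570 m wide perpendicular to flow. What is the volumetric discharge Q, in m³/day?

Cross-sectional area A = 570 × 41.4 = 23598 m².
Hydraulic gradient i = (29.15 − 15.55) / 474 = 13.6 / 474 = 0.02869.
Darcy's law: Q = K · A · i = 3.410 × 23598 × 0.02869 = 2309 m³/day.

2310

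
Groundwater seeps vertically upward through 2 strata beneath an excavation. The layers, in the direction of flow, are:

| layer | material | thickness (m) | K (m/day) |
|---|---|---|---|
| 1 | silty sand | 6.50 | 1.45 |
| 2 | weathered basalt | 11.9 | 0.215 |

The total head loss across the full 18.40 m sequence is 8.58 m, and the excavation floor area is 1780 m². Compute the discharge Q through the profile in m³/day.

Flow is perpendicular to layering, so the layers act in series and the equivalent K is the thickness-weighted harmonic mean.
Total thickness L = 6.50 + 11.9 = 18.40 m.
Σ(b_i/K_i) = 6.50/1.45 + 11.9/0.215 = 59.83 d.
K_eq = L / Σ(b_i/K_i) = 18.40 / 59.83 = 0.3075 m/day.
Q = K_eq · A · (Δh/L) = 0.3075 × 1780 × (8.58/18.40) = 255.3 m³/day.

255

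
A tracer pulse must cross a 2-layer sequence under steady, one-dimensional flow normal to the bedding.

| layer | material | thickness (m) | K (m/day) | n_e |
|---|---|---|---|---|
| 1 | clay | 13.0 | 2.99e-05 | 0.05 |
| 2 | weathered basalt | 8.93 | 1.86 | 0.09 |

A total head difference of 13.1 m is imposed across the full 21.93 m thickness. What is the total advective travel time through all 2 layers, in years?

132

With flow normal to the layers, continuity requires the same specific discharge q through every layer.
Σ(b_i/K_i) = 13.0/2.99e-05 + 8.93/1.86 = 4.348e+05 d.
q = Δh / Σ(b_i/K_i) = 13.1 / 4.348e+05 = 3.013e-05 m/day.
In each layer the seepage velocity is v_i = q/n_i, so the layer transit time is t_i = b_i·n_i / q:
  layer 1 (clay): t_1 = 13.0 × 0.05 / 3.013e-05 = 21573 d
  layer 2 (weathered basalt): t_2 = 8.93 × 0.09 / 3.013e-05 = 26675 d
Total t = Σ t_i = 48248 days = 132.1 years.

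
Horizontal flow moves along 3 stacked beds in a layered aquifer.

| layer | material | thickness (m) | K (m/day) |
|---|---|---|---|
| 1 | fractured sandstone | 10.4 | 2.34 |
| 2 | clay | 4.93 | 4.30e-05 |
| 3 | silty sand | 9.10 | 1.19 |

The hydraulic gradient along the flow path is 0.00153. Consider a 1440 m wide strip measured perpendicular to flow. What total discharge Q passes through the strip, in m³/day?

77.5

Flow is parallel to layering, so each bed carries its own Darcy discharge and the transmissivities add.
Σ(K_i·b_i) = 2.34×10.4 + 4.30e-05×4.93 + 1.19×9.10 = 35.17 m²/day.
Hydraulic gradient i = 0.00153.
Q = Σ(K_i·b_i) · W · i = 35.17 × 1440 × 0.001530 = 77.48 m³/day.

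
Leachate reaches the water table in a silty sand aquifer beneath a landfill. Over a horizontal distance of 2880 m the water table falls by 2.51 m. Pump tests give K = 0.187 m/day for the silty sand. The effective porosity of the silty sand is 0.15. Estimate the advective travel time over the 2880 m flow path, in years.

Hydraulic gradient i = Δh / L = 2.51 / 2880 = 0.0008715.
Darcy flux q = K · i = 0.1870 × 0.0008715 = 0.0001630 m/day.
Seepage velocity v = q / n_e = 0.0001630 / 0.15 = 0.001087 m/day.
Travel time t = L / v = 2880 / 0.001087 = 2.651e+06 days = 7257 years.

7260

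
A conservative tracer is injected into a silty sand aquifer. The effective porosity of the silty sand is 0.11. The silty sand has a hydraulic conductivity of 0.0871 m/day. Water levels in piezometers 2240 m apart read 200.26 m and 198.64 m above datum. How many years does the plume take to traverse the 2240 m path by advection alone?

10700

Hydraulic gradient i = (200.26 − 198.64) / 2240 = 1.62 / 2240 = 0.0007232.
Darcy flux q = K · i = 0.08710 × 0.0007232 = 6.299e-05 m/day.
Seepage velocity v = q / n_e = 6.299e-05 / 0.11 = 0.0005727 m/day.
Travel time t = L / v = 2240 / 0.0005727 = 3.912e+06 days = 10709 years.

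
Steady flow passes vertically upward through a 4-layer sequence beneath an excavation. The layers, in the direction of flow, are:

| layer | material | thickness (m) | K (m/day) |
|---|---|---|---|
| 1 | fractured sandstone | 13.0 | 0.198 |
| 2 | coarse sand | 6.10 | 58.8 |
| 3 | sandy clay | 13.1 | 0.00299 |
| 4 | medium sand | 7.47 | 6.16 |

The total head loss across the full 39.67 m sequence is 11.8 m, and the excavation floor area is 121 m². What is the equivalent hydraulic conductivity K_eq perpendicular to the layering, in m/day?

0.00892

Flow is perpendicular to layering, so the layers act in series and the equivalent K is the thickness-weighted harmonic mean.
Total thickness L = 13.0 + 6.10 + 13.1 + 7.47 = 39.67 m.
Σ(b_i/K_i) = 13.0/0.198 + 6.10/58.8 + 13.1/0.00299 + 7.47/6.16 = 4448 d.
K_eq = L / Σ(b_i/K_i) = 39.67 / 4448 = 0.008918 m/day.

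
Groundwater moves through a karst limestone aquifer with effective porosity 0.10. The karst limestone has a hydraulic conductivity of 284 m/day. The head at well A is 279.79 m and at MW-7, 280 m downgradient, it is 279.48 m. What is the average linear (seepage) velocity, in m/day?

3.14

Hydraulic gradient i = (279.79 − 279.48) / 280 = 0.31 / 280 = 0.001107.
Darcy flux q = K · i = 284.0 × 0.001107 = 0.3144 m/day.
Seepage velocity v = q / n_e = 0.3144 / 0.10 = 3.144 m/day.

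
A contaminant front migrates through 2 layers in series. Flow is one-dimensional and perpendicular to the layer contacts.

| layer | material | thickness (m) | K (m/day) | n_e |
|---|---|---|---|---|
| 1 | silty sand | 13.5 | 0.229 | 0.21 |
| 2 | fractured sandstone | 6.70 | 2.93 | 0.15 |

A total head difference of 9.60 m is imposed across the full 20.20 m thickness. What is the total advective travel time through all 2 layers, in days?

With flow normal to the layers, continuity requires the same specific discharge q through every layer.
Σ(b_i/K_i) = 13.5/0.229 + 6.70/2.93 = 61.24 d.
q = Δh / Σ(b_i/K_i) = 9.60 / 61.24 = 0.1568 m/day.
In each layer the seepage velocity is v_i = q/n_i, so the layer transit time is t_i = b_i·n_i / q:
  layer 1 (silty sand): t_1 = 13.5 × 0.21 / 0.1568 = 18.08 d
  layer 2 (fractured sandstone): t_2 = 6.70 × 0.15 / 0.1568 = 6.411 d
Total t = Σ t_i = 24.50 days.

24.5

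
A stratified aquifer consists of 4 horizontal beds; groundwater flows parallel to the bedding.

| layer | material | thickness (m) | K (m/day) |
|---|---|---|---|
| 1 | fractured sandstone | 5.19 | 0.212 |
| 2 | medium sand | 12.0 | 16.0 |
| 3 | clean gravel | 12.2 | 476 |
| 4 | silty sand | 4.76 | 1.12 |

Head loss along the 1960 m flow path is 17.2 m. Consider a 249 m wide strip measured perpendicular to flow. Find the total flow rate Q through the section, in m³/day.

Flow is parallel to layering, so each bed carries its own Darcy discharge and the transmissivities add.
Σ(K_i·b_i) = 0.212×5.19 + 16.0×12.0 + 476×12.2 + 1.12×4.76 = 6006 m²/day.
Hydraulic gradient i = Δh / L = 17.2 / 1960 = 0.008776.
Q = Σ(K_i·b_i) · W · i = 6006 × 249 × 0.008776 = 13123 m³/day.

13100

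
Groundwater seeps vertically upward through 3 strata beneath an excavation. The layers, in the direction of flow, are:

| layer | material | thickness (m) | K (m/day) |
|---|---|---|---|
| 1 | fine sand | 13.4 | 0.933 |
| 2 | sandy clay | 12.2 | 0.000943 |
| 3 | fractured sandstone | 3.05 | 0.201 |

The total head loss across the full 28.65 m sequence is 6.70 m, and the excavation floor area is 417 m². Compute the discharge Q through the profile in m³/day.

Flow is perpendicular to layering, so the layers act in series and the equivalent K is the thickness-weighted harmonic mean.
Total thickness L = 13.4 + 12.2 + 3.05 = 28.65 m.
Σ(b_i/K_i) = 13.4/0.933 + 12.2/0.000943 + 3.05/0.201 = 12967 d.
K_eq = L / Σ(b_i/K_i) = 28.65 / 12967 = 0.002209 m/day.
Q = K_eq · A · (Δh/L) = 0.002209 × 417 × (6.70/28.65) = 0.2155 m³/day.

0.215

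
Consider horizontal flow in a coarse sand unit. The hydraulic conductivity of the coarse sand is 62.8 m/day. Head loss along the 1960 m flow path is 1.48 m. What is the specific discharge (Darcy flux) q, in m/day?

0.0474

Hydraulic gradient i = Δh / L = 1.48 / 1960 = 0.0007551.
Specific discharge q = K · i = 62.80 × 0.0007551 = 0.04742 m/day.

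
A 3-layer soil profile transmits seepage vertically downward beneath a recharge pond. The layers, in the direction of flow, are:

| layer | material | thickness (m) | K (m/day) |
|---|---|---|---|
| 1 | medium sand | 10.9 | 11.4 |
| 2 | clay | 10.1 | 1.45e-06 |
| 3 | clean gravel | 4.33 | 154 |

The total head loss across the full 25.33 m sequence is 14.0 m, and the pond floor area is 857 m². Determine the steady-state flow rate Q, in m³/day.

0.00172

Flow is perpendicular to layering, so the layers act in series and the equivalent K is the thickness-weighted harmonic mean.
Total thickness L = 10.9 + 10.1 + 4.33 = 25.33 m.
Σ(b_i/K_i) = 10.9/11.4 + 10.1/1.45e-06 + 4.33/154 = 6.966e+06 d.
K_eq = L / Σ(b_i/K_i) = 25.33 / 6.966e+06 = 3.636e-06 m/day.
Q = K_eq · A · (Δh/L) = 3.636e-06 × 857 × (14.0/25.33) = 0.001722 m³/day.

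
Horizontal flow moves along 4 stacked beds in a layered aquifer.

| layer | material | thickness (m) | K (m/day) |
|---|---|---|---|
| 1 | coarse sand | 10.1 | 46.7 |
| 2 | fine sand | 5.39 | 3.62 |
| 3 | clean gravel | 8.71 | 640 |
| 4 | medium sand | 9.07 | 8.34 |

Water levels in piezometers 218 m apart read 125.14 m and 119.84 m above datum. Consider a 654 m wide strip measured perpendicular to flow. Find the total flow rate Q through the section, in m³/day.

97600

Flow is parallel to layering, so each bed carries its own Darcy discharge and the transmissivities add.
Σ(K_i·b_i) = 46.7×10.1 + 3.62×5.39 + 640×8.71 + 8.34×9.07 = 6141 m²/day.
Hydraulic gradient i = (125.14 − 119.84) / 218 = 5.3 / 218 = 0.02431.
Q = Σ(K_i·b_i) · W · i = 6141 × 654 × 0.02431 = 97645 m³/day.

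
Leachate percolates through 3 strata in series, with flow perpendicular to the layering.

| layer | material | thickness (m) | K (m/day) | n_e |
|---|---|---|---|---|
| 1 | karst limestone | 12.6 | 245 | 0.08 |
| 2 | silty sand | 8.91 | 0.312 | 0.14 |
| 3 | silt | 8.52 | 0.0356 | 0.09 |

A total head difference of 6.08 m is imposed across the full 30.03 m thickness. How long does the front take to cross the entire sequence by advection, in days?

133

With flow normal to the layers, continuity requires the same specific discharge q through every layer.
Σ(b_i/K_i) = 12.6/245 + 8.91/0.312 + 8.52/0.0356 = 267.9 d.
q = Δh / Σ(b_i/K_i) = 6.08 / 267.9 = 0.02269 m/day.
In each layer the seepage velocity is v_i = q/n_i, so the layer transit time is t_i = b_i·n_i / q:
  layer 1 (karst limestone): t_1 = 12.6 × 0.08 / 0.02269 = 44.42 d
  layer 2 (silty sand): t_2 = 8.91 × 0.14 / 0.02269 = 54.97 d
  layer 3 (silt): t_3 = 8.52 × 0.09 / 0.02269 = 33.79 d
Total t = Σ t_i = 133.2 days.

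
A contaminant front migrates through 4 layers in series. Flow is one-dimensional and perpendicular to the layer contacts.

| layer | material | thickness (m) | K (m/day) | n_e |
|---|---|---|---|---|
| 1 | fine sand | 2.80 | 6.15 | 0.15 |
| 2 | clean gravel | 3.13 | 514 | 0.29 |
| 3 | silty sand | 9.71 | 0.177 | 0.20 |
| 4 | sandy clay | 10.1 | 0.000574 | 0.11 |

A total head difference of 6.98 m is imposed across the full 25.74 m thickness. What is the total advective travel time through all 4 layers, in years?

30.3

With flow normal to the layers, continuity requires the same specific discharge q through every layer.
Σ(b_i/K_i) = 2.80/6.15 + 3.13/514 + 9.71/0.177 + 10.1/0.000574 = 17651 d.
q = Δh / Σ(b_i/K_i) = 6.98 / 17651 = 0.0003954 m/day.
In each layer the seepage velocity is v_i = q/n_i, so the layer transit time is t_i = b_i·n_i / q:
  layer 1 (fine sand): t_1 = 2.80 × 0.15 / 0.0003954 = 1062 d
  layer 2 (clean gravel): t_2 = 3.13 × 0.29 / 0.0003954 = 2295 d
  layer 3 (silty sand): t_3 = 9.71 × 0.20 / 0.0003954 = 4911 d
  layer 4 (sandy clay): t_4 = 10.1 × 0.11 / 0.0003954 = 2810 d
Total t = Σ t_i = 11078 days = 30.33 years.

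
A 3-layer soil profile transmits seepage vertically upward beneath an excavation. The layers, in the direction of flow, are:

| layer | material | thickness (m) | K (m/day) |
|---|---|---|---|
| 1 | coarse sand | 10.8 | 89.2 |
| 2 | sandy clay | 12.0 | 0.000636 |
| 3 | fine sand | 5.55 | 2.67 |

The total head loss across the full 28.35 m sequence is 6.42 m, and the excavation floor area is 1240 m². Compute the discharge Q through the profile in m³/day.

0.422

Flow is perpendicular to layering, so the layers act in series and the equivalent K is the thickness-weighted harmonic mean.
Total thickness L = 10.8 + 12.0 + 5.55 = 28.35 m.
Σ(b_i/K_i) = 10.8/89.2 + 12.0/0.000636 + 5.55/2.67 = 18870 d.
K_eq = L / Σ(b_i/K_i) = 28.35 / 18870 = 0.001502 m/day.
Q = K_eq · A · (Δh/L) = 0.001502 × 1240 × (6.42/28.35) = 0.4219 m³/day.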